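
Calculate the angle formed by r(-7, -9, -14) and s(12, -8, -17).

r·s = (-7)·12 + (-9)·(-8) + (-14)·(-17) = -84 + 72 + 238 = 226
|r| = √((-7)² + (-9)² + (-14)²) = √326 ≈ 18.06
|s| = √(12² + (-8)² + (-17)²) = √497 ≈ 22.29
cos θ = (r·s)/(|r||s|) = 226/(18.06·22.29) ≈ 0.5615
θ = arccos(0.5615) ≈ 55.84°

55.84°


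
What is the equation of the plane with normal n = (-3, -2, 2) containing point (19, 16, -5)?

The plane through P with normal n = (a, b, c) satisfies n·(r - P) = 0,
i.e. ax + by + cz = a·x₀ + b·y₀ + c·z₀.
d = (-3)·19 + (-2)·16 + 2·(-5)
  = -57 - 32 - 10
  = -99
Equation: -3x - 2y + 2z = -99

-3x - 2y + 2z = -99


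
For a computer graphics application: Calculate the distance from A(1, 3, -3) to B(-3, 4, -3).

d = √[(x₂-x₁)² + (y₂-y₁)² + (z₂-z₁)²]
  = √[(-4)² + 1² + 0²]
  = √[16 + 1 + 0]
  = √17
  ≈ 4.123

4.123


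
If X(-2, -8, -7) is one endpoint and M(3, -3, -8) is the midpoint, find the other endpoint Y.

Y = 2M - X
  = (2·3 - (-2), 2·(-3) - (-8), 2·(-8) - (-7))
  = (6 + 2, -6 + 8, -16 + 7)
  = (8, 2, -9)

(8, 2, -9)


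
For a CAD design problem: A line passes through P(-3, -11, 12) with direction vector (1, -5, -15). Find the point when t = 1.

P(t) = P + t·d
  = (-3 + 1·1, -11 + (-5)·1, 12 + (-15)·1)
  = (-3 + 1, -11 - 5, 12 - 15)
  = (-2, -16, -3)

(-2, -16, -3)


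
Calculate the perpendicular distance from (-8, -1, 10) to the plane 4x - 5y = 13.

distance = |a·x₀ + b·y₀ + c·z₀ - d| / √(a² + b² + c²)
  = |4·(-8) + (-5)·(-1) + 0·10 - 13| / √(4² + (-5)² + 0²)
  = |-32 + 5 + 0 - 13| / √(16 + 25 + 0)
  = |-40| / √41
  = 40 / 6.403
  ≈ 6.247

6.247


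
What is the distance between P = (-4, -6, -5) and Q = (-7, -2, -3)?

d = √[(x₂-x₁)² + (y₂-y₁)² + (z₂-z₁)²]
  = √[(-3)² + 4² + 2²]
  = √[9 + 16 + 4]
  = √29
  ≈ 5.385

5.385


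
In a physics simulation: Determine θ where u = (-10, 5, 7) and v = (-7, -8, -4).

u·v = (-10)·(-7) + 5·(-8) + 7·(-4) = 70 - 40 - 28 = 2
|u| = √((-10)² + 5² + 7²) = √174 ≈ 13.19
|v| = √((-7)² + (-8)² + (-4)²) = √129 ≈ 11.36
cos θ = (u·v)/(|u||v|) = 2/(13.19·11.36) ≈ 0.01335
θ = arccos(0.01335) ≈ 89.24°

89.24°


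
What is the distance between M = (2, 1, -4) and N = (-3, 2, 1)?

d = √[(x₂-x₁)² + (y₂-y₁)² + (z₂-z₁)²]
  = √[(-5)² + 1² + 5²]
  = √[25 + 1 + 25]
  = √51
  ≈ 7.141

7.141


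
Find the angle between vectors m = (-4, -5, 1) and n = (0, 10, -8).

m·n = (-4)·0 + (-5)·10 + 1·(-8) = 0 - 50 - 8 = -58
|m| = √((-4)² + (-5)² + 1²) = √42 ≈ 6.481
|n| = √(0² + 10² + (-8)²) = √164 ≈ 12.81
cos θ = (m·n)/(|m||n|) = -58/(6.481·12.81) ≈ -0.6988
θ = arccos(-0.6988) ≈ 134.3°

134.3°


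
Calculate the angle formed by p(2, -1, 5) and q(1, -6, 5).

p·q = 2·1 + (-1)·(-6) + 5·5 = 2 + 6 + 25 = 33
|p| = √(2² + (-1)² + 5²) = √30 ≈ 5.477
|q| = √(1² + (-6)² + 5²) = √62 ≈ 7.874
cos θ = (p·q)/(|p||q|) = 33/(5.477·7.874) ≈ 0.7652
θ = arccos(0.7652) ≈ 40.08°

40.08°


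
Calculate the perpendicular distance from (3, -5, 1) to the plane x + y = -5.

distance = |a·x₀ + b·y₀ + c·z₀ - d| / √(a² + b² + c²)
  = |1·3 + 1·(-5) + 0·1 - (-5)| / √(1² + 1² + 0²)
  = |3 - 5 + 0 + 5| / √(1 + 1 + 0)
  = |3| / √2
  = 3 / 1.414
  ≈ 2.121

2.121


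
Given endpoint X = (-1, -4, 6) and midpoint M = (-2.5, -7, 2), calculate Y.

Y = 2M - X
  = (2·(-2.5) - (-1), 2·(-7) - (-4), 2·2 - 6)
  = (-5 + 1, -14 + 4, 4 - 6)
  = (-4, -10, -2)

(-4, -10, -2)


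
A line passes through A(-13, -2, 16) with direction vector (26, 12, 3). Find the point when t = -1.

P(t) = A + t·d
  = (-13 + 26·(-1), -2 + 12·(-1), 16 + 3·(-1))
  = (-13 - 26, -2 - 12, 16 - 3)
  = (-39, -14, 13)

(-39, -14, 13)


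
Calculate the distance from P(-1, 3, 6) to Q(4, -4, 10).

d = √[(x₂-x₁)² + (y₂-y₁)² + (z₂-z₁)²]
  = √[5² + (-7)² + 4²]
  = √[25 + 49 + 16]
  = √90
  ≈ 9.487

9.487


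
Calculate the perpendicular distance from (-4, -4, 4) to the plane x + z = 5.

distance = |a·x₀ + b·y₀ + c·z₀ - d| / √(a² + b² + c²)
  = |1·(-4) + 0·(-4) + 1·4 - 5| / √(1² + 0² + 1²)
  = |-4 + 0 + 4 - 5| / √(1 + 0 + 1)
  = |-5| / √2
  = 5 / 1.414
  ≈ 3.536

3.536


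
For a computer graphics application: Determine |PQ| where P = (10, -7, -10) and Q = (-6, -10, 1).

d = √[(x₂-x₁)² + (y₂-y₁)² + (z₂-z₁)²]
  = √[(-16)² + (-3)² + 11²]
  = √[256 + 9 + 121]
  = √386
  ≈ 19.65

19.65


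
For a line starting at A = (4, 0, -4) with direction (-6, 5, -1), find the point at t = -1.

P(t) = A + t·d
  = (4 + (-6)·(-1), 0 + 5·(-1), -4 + (-1)·(-1))
  = (4 + 6, 0 - 5, -4 + 1)
  = (10, -5, -3)

(10, -5, -3)


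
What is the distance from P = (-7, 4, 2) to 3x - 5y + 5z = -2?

distance = |a·x₀ + b·y₀ + c·z₀ - d| / √(a² + b² + c²)
  = |3·(-7) + (-5)·4 + 5·2 - (-2)| / √(3² + (-5)² + 5²)
  = |-21 - 20 + 10 + 2| / √(9 + 25 + 25)
  = |-29| / √59
  = 29 / 7.681
  ≈ 3.775

3.775


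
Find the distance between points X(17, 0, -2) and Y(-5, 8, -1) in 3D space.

d = √[(x₂-x₁)² + (y₂-y₁)² + (z₂-z₁)²]
  = √[(-22)² + 8² + 1²]
  = √[484 + 64 + 1]
  = √549
  ≈ 23.43

23.43


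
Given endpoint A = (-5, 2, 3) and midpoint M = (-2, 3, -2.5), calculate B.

B = 2M - A
  = (2·(-2) - (-5), 2·3 - 2, 2·(-2.5) - 3)
  = (-4 + 5, 6 - 2, -5 - 3)
  = (1, 4, -8)

(1, 4, -8)


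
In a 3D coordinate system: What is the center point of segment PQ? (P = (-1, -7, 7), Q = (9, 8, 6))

M = ((x₁+x₂)/2, (y₁+y₂)/2, (z₁+z₂)/2)
  = ((-1 + 9)/2, (-7 + 8)/2, (7 + 6)/2)
  = (8/2, 1/2, 13/2)
  = (4, 0.5, 6.5)

(4, 0.5, 6.5)


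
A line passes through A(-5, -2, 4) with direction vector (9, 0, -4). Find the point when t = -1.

P(t) = A + t·d
  = (-5 + 9·(-1), -2 + 0·(-1), 4 + (-4)·(-1))
  = (-5 - 9, -2 + 0, 4 + 4)
  = (-14, -2, 8)

(-14, -2, 8)


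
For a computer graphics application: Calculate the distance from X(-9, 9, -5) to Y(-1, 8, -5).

d = √[(x₂-x₁)² + (y₂-y₁)² + (z₂-z₁)²]
  = √[8² + (-1)² + 0²]
  = √[64 + 1 + 0]
  = √65
  ≈ 8.062

8.062


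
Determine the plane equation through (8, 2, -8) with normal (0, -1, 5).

The plane through P with normal n = (a, b, c) satisfies n·(r - P) = 0,
i.e. ax + by + cz = a·x₀ + b·y₀ + c·z₀.
d = 0·8 + (-1)·2 + 5·(-8)
  = 0 - 2 - 40
  = -42
Equation: -y + 5z = -42

-y + 5z = -42


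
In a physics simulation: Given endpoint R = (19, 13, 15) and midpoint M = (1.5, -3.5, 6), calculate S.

S = 2M - R
  = (2·1.5 - 19, 2·(-3.5) - 13, 2·6 - 15)
  = (3 - 19, -7 - 13, 12 - 15)
  = (-16, -20, -3)

(-16, -20, -3)


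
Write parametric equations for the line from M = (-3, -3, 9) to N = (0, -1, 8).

Direction vector d = N - M = (0 + 3, -1 + 3, 8 - 9) = (3, 2, -1)
Parametric form r = M + t·d:
x = -3 + 3t, y = -3 + 2t, z = 9 - t

x = -3 + 3t, y = -3 + 2t, z = 9 - t


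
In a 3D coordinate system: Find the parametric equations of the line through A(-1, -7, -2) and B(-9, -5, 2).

Direction vector d = B - A = (-9 + 1, -5 + 7, 2 + 2) = (-8, 2, 4)
Parametric form r = A + t·d:
x = -1 - 8t, y = -7 + 2t, z = -2 + 4t

x = -1 - 8t, y = -7 + 2t, z = -2 + 4t


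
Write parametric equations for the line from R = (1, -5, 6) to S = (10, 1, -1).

Direction vector d = S - R = (10 - 1, 1 + 5, -1 - 6) = (9, 6, -7)
Parametric form r = R + t·d:
x = 1 + 9t, y = -5 + 6t, z = 6 - 7t

x = 1 + 9t, y = -5 + 6t, z = 6 - 7t


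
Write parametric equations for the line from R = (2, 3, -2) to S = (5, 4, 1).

Direction vector d = S - R = (5 - 2, 4 - 3, 1 + 2) = (3, 1, 3)
Parametric form r = R + t·d:
x = 2 + 3t, y = 3 + t, z = -2 + 3t

x = 2 + 3t, y = 3 + t, z = -2 + 3t


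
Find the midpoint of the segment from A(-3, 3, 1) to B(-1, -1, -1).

M = ((x₁+x₂)/2, (y₁+y₂)/2, (z₁+z₂)/2)
  = ((-3 - 1)/2, (3 - 1)/2, (1 - 1)/2)
  = (-4/2, 2/2, 0/2)
  = (-2, 1, 0)

(-2, 1, 0)


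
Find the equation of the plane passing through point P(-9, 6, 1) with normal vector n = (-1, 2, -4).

The plane through P with normal n = (a, b, c) satisfies n·(r - P) = 0,
i.e. ax + by + cz = a·x₀ + b·y₀ + c·z₀.
d = (-1)·(-9) + 2·6 + (-4)·1
  = 9 + 12 - 4
  = 17
Equation: -x + 2y - 4z = 17

-x + 2y - 4z = 17


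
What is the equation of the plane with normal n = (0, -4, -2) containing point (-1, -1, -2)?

The plane through P with normal n = (a, b, c) satisfies n·(r - P) = 0,
i.e. ax + by + cz = a·x₀ + b·y₀ + c·z₀.
d = 0·(-1) + (-4)·(-1) + (-2)·(-2)
  = 0 + 4 + 4
  = 8
Equation: -4y - 2z = 8

-4y - 2z = 8


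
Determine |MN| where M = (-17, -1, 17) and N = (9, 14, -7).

d = √[(x₂-x₁)² + (y₂-y₁)² + (z₂-z₁)²]
  = √[26² + 15² + (-24)²]
  = √[676 + 225 + 576]
  = √1477
  ≈ 38.43

38.43


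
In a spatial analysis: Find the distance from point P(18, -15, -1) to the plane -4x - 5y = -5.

distance = |a·x₀ + b·y₀ + c·z₀ - d| / √(a² + b² + c²)
  = |(-4)·18 + (-5)·(-15) + 0·(-1) - (-5)| / √((-4)² + (-5)² + 0²)
  = |-72 + 75 + 0 + 5| / √(16 + 25 + 0)
  = |8| / √41
  = 8 / 6.403
  ≈ 1.249

1.249


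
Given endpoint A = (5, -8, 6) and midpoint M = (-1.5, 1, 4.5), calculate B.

B = 2M - A
  = (2·(-1.5) - 5, 2·1 - (-8), 2·4.5 - 6)
  = (-3 - 5, 2 + 8, 9 - 6)
  = (-8, 10, 3)

(-8, 10, 3)


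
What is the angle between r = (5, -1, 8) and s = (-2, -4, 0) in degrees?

r·s = 5·(-2) + (-1)·(-4) + 8·0 = -10 + 4 + 0 = -6
|r| = √(5² + (-1)² + 8²) = √90 ≈ 9.487
|s| = √((-2)² + (-4)² + 0²) = √20 ≈ 4.472
cos θ = (r·s)/(|r||s|) = -6/(9.487·4.472) ≈ -0.1414
θ = arccos(-0.1414) ≈ 98.13°

98.13°


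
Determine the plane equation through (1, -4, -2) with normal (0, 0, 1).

The plane through P with normal n = (a, b, c) satisfies n·(r - P) = 0,
i.e. ax + by + cz = a·x₀ + b·y₀ + c·z₀.
d = 0·1 + 0·(-4) + 1·(-2)
  = 0 + 0 - 2
  = -2
Equation: z = -2

z = -2


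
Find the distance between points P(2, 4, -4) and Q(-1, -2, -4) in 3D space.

d = √[(x₂-x₁)² + (y₂-y₁)² + (z₂-z₁)²]
  = √[(-3)² + (-6)² + 0²]
  = √[9 + 36 + 0]
  = √45
  ≈ 6.708

6.708


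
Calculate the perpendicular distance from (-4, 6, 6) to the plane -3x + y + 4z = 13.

distance = |a·x₀ + b·y₀ + c·z₀ - d| / √(a² + b² + c²)
  = |(-3)·(-4) + 1·6 + 4·6 - 13| / √((-3)² + 1² + 4²)
  = |12 + 6 + 24 - 13| / √(9 + 1 + 16)
  = |29| / √26
  = 29 / 5.099
  ≈ 5.687

5.687


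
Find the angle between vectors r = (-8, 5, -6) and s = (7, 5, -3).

r·s = (-8)·7 + 5·5 + (-6)·(-3) = -56 + 25 + 18 = -13
|r| = √((-8)² + 5² + (-6)²) = √125 ≈ 11.18
|s| = √(7² + 5² + (-3)²) = √83 ≈ 9.11
cos θ = (r·s)/(|r||s|) = -13/(11.18·9.11) ≈ -0.1276
θ = arccos(-0.1276) ≈ 97.33°

97.33°


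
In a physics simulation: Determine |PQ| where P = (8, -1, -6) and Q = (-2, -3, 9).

d = √[(x₂-x₁)² + (y₂-y₁)² + (z₂-z₁)²]
  = √[(-10)² + (-2)² + 15²]
  = √[100 + 4 + 225]
  = √329
  ≈ 18.14

18.14


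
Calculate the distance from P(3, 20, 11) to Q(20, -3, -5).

d = √[(x₂-x₁)² + (y₂-y₁)² + (z₂-z₁)²]
  = √[17² + (-23)² + (-16)²]
  = √[289 + 529 + 256]
  = √1074
  ≈ 32.77

32.77


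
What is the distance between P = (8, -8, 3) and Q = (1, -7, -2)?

d = √[(x₂-x₁)² + (y₂-y₁)² + (z₂-z₁)²]
  = √[(-7)² + 1² + (-5)²]
  = √[49 + 1 + 25]
  = √75
  ≈ 8.66

8.66


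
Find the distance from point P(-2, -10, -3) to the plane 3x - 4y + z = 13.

distance = |a·x₀ + b·y₀ + c·z₀ - d| / √(a² + b² + c²)
  = |3·(-2) + (-4)·(-10) + 1·(-3) - 13| / √(3² + (-4)² + 1²)
  = |-6 + 40 - 3 - 13| / √(9 + 16 + 1)
  = |18| / √26
  = 18 / 5.099
  ≈ 3.53

3.53


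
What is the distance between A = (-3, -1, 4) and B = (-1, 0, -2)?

d = √[(x₂-x₁)² + (y₂-y₁)² + (z₂-z₁)²]
  = √[2² + 1² + (-6)²]
  = √[4 + 1 + 36]
  = √41
  ≈ 6.403

6.403


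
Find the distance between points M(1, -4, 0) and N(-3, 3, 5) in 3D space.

d = √[(x₂-x₁)² + (y₂-y₁)² + (z₂-z₁)²]
  = √[(-4)² + 7² + 5²]
  = √[16 + 49 + 25]
  = √90
  ≈ 9.487

9.487


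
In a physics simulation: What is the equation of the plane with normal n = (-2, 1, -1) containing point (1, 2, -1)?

The plane through P with normal n = (a, b, c) satisfies n·(r - P) = 0,
i.e. ax + by + cz = a·x₀ + b·y₀ + c·z₀.
d = (-2)·1 + 1·2 + (-1)·(-1)
  = -2 + 2 + 1
  = 1
Equation: -2x + y - z = 1

-2x + y - z = 1


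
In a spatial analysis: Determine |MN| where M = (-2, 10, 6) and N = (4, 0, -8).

d = √[(x₂-x₁)² + (y₂-y₁)² + (z₂-z₁)²]
  = √[6² + (-10)² + (-14)²]
  = √[36 + 100 + 196]
  = √332
  ≈ 18.22

18.22


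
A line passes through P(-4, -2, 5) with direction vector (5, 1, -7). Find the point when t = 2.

P(t) = P + t·d
  = (-4 + 5·2, -2 + 1·2, 5 + (-7)·2)
  = (-4 + 10, -2 + 2, 5 - 14)
  = (6, 0, -9)

(6, 0, -9)


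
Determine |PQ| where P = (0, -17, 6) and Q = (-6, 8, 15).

d = √[(x₂-x₁)² + (y₂-y₁)² + (z₂-z₁)²]
  = √[(-6)² + 25² + 9²]
  = √[36 + 625 + 81]
  = √742
  ≈ 27.24

27.24


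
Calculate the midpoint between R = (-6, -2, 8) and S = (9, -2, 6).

M = ((x₁+x₂)/2, (y₁+y₂)/2, (z₁+z₂)/2)
  = ((-6 + 9)/2, (-2 - 2)/2, (8 + 6)/2)
  = (3/2, -4/2, 14/2)
  = (1.5, -2, 7)

(1.5, -2, 7)


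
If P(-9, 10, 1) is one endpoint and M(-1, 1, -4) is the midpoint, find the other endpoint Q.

Q = 2M - P
  = (2·(-1) - (-9), 2·1 - 10, 2·(-4) - 1)
  = (-2 + 9, 2 - 10, -8 - 1)
  = (7, -8, -9)

(7, -8, -9)


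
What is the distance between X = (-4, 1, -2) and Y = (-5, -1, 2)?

d = √[(x₂-x₁)² + (y₂-y₁)² + (z₂-z₁)²]
  = √[(-1)² + (-2)² + 4²]
  = √[1 + 4 + 16]
  = √21
  ≈ 4.583

4.583


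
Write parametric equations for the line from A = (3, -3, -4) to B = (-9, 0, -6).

Direction vector d = B - A = (-9 - 3, 0 + 3, -6 + 4) = (-12, 3, -2)
Parametric form r = A + t·d:
x = 3 - 12t, y = -3 + 3t, z = -4 - 2t

x = 3 - 12t, y = -3 + 3t, z = -4 - 2t


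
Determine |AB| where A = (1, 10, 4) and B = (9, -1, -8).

d = √[(x₂-x₁)² + (y₂-y₁)² + (z₂-z₁)²]
  = √[8² + (-11)² + (-12)²]
  = √[64 + 121 + 144]
  = √329
  ≈ 18.14

18.14


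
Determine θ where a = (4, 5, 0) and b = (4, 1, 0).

a·b = 4·4 + 5·1 + 0·0 = 16 + 5 + 0 = 21
|a| = √(4² + 5² + 0²) = √41 ≈ 6.403
|b| = √(4² + 1² + 0²) = √17 ≈ 4.123
cos θ = (a·b)/(|a||b|) = 21/(6.403·4.123) ≈ 0.7954
θ = arccos(0.7954) ≈ 37.3°

37.3°


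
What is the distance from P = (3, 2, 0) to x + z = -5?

distance = |a·x₀ + b·y₀ + c·z₀ - d| / √(a² + b² + c²)
  = |1·3 + 0·2 + 1·0 - (-5)| / √(1² + 0² + 1²)
  = |3 + 0 + 0 + 5| / √(1 + 0 + 1)
  = |8| / √2
  = 8 / 1.414
  ≈ 5.657

5.657


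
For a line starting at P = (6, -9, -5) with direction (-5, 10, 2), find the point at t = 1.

P(t) = P + t·d
  = (6 + (-5)·1, -9 + 10·1, -5 + 2·1)
  = (6 - 5, -9 + 10, -5 + 2)
  = (1, 1, -3)

(1, 1, -3)


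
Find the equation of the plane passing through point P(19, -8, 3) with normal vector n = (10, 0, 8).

The plane through P with normal n = (a, b, c) satisfies n·(r - P) = 0,
i.e. ax + by + cz = a·x₀ + b·y₀ + c·z₀.
d = 10·19 + 0·(-8) + 8·3
  = 190 + 0 + 24
  = 214
Equation: 10x + 8z = 214

10x + 8z = 214


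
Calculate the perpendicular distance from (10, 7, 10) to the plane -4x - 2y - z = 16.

distance = |a·x₀ + b·y₀ + c·z₀ - d| / √(a² + b² + c²)
  = |(-4)·10 + (-2)·7 + (-1)·10 - 16| / √((-4)² + (-2)² + (-1)²)
  = |-40 - 14 - 10 - 16| / √(16 + 4 + 1)
  = |-80| / √21
  = 80 / 4.583
  ≈ 17.46

17.46


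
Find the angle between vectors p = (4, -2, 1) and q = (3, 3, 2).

p·q = 4·3 + (-2)·3 + 1·2 = 12 - 6 + 2 = 8
|p| = √(4² + (-2)² + 1²) = √21 ≈ 4.583
|q| = √(3² + 3² + 2²) = √22 ≈ 4.69
cos θ = (p·q)/(|p||q|) = 8/(4.583·4.69) ≈ 0.3722
θ = arccos(0.3722) ≈ 68.15°

68.15°


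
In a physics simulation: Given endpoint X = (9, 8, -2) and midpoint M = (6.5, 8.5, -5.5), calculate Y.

Y = 2M - X
  = (2·6.5 - 9, 2·8.5 - 8, 2·(-5.5) - (-2))
  = (13 - 9, 17 - 8, -11 + 2)
  = (4, 9, -9)

(4, 9, -9)


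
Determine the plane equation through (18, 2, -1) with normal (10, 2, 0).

The plane through P with normal n = (a, b, c) satisfies n·(r - P) = 0,
i.e. ax + by + cz = a·x₀ + b·y₀ + c·z₀.
d = 10·18 + 2·2 + 0·(-1)
  = 180 + 4 + 0
  = 184
Equation: 10x + 2y = 184

10x + 2y = 184


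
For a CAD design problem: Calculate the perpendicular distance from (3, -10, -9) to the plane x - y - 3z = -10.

distance = |a·x₀ + b·y₀ + c·z₀ - d| / √(a² + b² + c²)
  = |1·3 + (-1)·(-10) + (-3)·(-9) - (-10)| / √(1² + (-1)² + (-3)²)
  = |3 + 10 + 27 + 10| / √(1 + 1 + 9)
  = |50| / √11
  = 50 / 3.317
  ≈ 15.08

15.08


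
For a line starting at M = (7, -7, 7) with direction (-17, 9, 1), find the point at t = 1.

P(t) = M + t·d
  = (7 + (-17)·1, -7 + 9·1, 7 + 1·1)
  = (7 - 17, -7 + 9, 7 + 1)
  = (-10, 2, 8)

(-10, 2, 8)


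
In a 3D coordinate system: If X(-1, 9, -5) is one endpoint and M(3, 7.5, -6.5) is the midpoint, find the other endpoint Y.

Y = 2M - X
  = (2·3 - (-1), 2·7.5 - 9, 2·(-6.5) - (-5))
  = (6 + 1, 15 - 9, -13 + 5)
  = (7, 6, -8)

(7, 6, -8)


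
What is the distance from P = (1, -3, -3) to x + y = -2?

distance = |a·x₀ + b·y₀ + c·z₀ - d| / √(a² + b² + c²)
  = |1·1 + 1·(-3) + 0·(-3) - (-2)| / √(1² + 1² + 0²)
  = |1 - 3 + 0 + 2| / √(1 + 1 + 0)
  = |0| / √2
  = 0 / 1.414
  ≈ 0

0


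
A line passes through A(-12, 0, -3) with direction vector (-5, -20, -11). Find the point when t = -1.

P(t) = A + t·d
  = (-12 + (-5)·(-1), 0 + (-20)·(-1), -3 + (-11)·(-1))
  = (-12 + 5, 0 + 20, -3 + 11)
  = (-7, 20, 8)

(-7, 20, 8)


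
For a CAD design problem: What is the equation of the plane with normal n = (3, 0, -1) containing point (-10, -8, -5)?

The plane through P with normal n = (a, b, c) satisfies n·(r - P) = 0,
i.e. ax + by + cz = a·x₀ + b·y₀ + c·z₀.
d = 3·(-10) + 0·(-8) + (-1)·(-5)
  = -30 + 0 + 5
  = -25
Equation: 3x - z = -25

3x - z = -25


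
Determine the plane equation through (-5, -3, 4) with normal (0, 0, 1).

The plane through P with normal n = (a, b, c) satisfies n·(r - P) = 0,
i.e. ax + by + cz = a·x₀ + b·y₀ + c·z₀.
d = 0·(-5) + 0·(-3) + 1·4
  = 0 + 0 + 4
  = 4
Equation: z = 4

z = 4


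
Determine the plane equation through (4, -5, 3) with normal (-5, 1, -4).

The plane through P with normal n = (a, b, c) satisfies n·(r - P) = 0,
i.e. ax + by + cz = a·x₀ + b·y₀ + c·z₀.
d = (-5)·4 + 1·(-5) + (-4)·3
  = -20 - 5 - 12
  = -37
Equation: -5x + y - 4z = -37

-5x + y - 4z = -37


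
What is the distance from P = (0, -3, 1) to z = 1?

distance = |a·x₀ + b·y₀ + c·z₀ - d| / √(a² + b² + c²)
  = |0·0 + 0·(-3) + 1·1 - 1| / √(0² + 0² + 1²)
  = |0 + 0 + 1 - 1| / √(0 + 0 + 1)
  = |0| / √1
  = 0 / 1
  ≈ 0

0


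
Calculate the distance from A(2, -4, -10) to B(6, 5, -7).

d = √[(x₂-x₁)² + (y₂-y₁)² + (z₂-z₁)²]
  = √[4² + 9² + 3²]
  = √[16 + 81 + 9]
  = √106
  ≈ 10.3

10.3


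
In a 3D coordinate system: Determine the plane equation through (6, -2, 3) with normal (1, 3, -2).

The plane through P with normal n = (a, b, c) satisfies n·(r - P) = 0,
i.e. ax + by + cz = a·x₀ + b·y₀ + c·z₀.
d = 1·6 + 3·(-2) + (-2)·3
  = 6 - 6 - 6
  = -6
Equation: x + 3y - 2z = -6

x + 3y - 2z = -6


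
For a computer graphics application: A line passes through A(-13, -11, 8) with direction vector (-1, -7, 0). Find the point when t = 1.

P(t) = A + t·d
  = (-13 + (-1)·1, -11 + (-7)·1, 8 + 0·1)
  = (-13 - 1, -11 - 7, 8 + 0)
  = (-14, -18, 8)

(-14, -18, 8)


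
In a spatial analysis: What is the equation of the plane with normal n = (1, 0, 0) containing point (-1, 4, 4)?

The plane through P with normal n = (a, b, c) satisfies n·(r - P) = 0,
i.e. ax + by + cz = a·x₀ + b·y₀ + c·z₀.
d = 1·(-1) + 0·4 + 0·4
  = -1 + 0 + 0
  = -1
Equation: x = -1

x = -1


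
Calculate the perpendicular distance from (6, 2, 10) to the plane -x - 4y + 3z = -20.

distance = |a·x₀ + b·y₀ + c·z₀ - d| / √(a² + b² + c²)
  = |(-1)·6 + (-4)·2 + 3·10 - (-20)| / √((-1)² + (-4)² + 3²)
  = |-6 - 8 + 30 + 20| / √(1 + 16 + 9)
  = |36| / √26
  = 36 / 5.099
  ≈ 7.06

7.06


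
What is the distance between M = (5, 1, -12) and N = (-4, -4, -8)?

d = √[(x₂-x₁)² + (y₂-y₁)² + (z₂-z₁)²]
  = √[(-9)² + (-5)² + 4²]
  = √[81 + 25 + 16]
  = √122
  ≈ 11.05

11.05


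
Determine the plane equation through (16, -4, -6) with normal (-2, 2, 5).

The plane through P with normal n = (a, b, c) satisfies n·(r - P) = 0,
i.e. ax + by + cz = a·x₀ + b·y₀ + c·z₀.
d = (-2)·16 + 2·(-4) + 5·(-6)
  = -32 - 8 - 30
  = -70
Equation: -2x + 2y + 5z = -70

-2x + 2y + 5z = -70


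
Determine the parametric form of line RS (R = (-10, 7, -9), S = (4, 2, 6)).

Direction vector d = S - R = (4 + 10, 2 - 7, 6 + 9) = (14, -5, 15)
Parametric form r = R + t·d:
x = -10 + 14t, y = 7 - 5t, z = -9 + 15t

x = -10 + 14t, y = 7 - 5t, z = -9 + 15t


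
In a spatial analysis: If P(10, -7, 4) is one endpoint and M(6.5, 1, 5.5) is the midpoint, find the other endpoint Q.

Q = 2M - P
  = (2·6.5 - 10, 2·1 - (-7), 2·5.5 - 4)
  = (13 - 10, 2 + 7, 11 - 4)
  = (3, 9, 7)

(3, 9, 7)


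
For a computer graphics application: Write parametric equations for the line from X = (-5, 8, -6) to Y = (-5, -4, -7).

Direction vector d = Y - X = (-5 + 5, -4 - 8, -7 + 6) = (0, -12, -1)
Parametric form r = X + t·d:
x = -5, y = 8 - 12t, z = -6 - t

x = -5, y = 8 - 12t, z = -6 - t


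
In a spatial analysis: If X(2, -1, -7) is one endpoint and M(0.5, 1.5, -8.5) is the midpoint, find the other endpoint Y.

Y = 2M - X
  = (2·0.5 - 2, 2·1.5 - (-1), 2·(-8.5) - (-7))
  = (1 - 2, 3 + 1, -17 + 7)
  = (-1, 4, -10)

(-1, 4, -10)


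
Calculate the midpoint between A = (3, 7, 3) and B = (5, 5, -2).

M = ((x₁+x₂)/2, (y₁+y₂)/2, (z₁+z₂)/2)
  = ((3 + 5)/2, (7 + 5)/2, (3 - 2)/2)
  = (8/2, 12/2, 1/2)
  = (4, 6, 0.5)

(4, 6, 0.5)


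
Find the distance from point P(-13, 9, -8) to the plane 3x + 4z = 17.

distance = |a·x₀ + b·y₀ + c·z₀ - d| / √(a² + b² + c²)
  = |3·(-13) + 0·9 + 4·(-8) - 17| / √(3² + 0² + 4²)
  = |-39 + 0 - 32 - 17| / √(9 + 0 + 16)
  = |-88| / √25
  = 88 / 5
  ≈ 17.6

17.6


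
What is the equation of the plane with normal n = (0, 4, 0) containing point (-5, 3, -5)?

The plane through P with normal n = (a, b, c) satisfies n·(r - P) = 0,
i.e. ax + by + cz = a·x₀ + b·y₀ + c·z₀.
d = 0·(-5) + 4·3 + 0·(-5)
  = 0 + 12 + 0
  = 12
Equation: 4y = 12

4y = 12


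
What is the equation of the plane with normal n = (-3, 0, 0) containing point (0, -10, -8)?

The plane through P with normal n = (a, b, c) satisfies n·(r - P) = 0,
i.e. ax + by + cz = a·x₀ + b·y₀ + c·z₀.
d = (-3)·0 + 0·(-10) + 0·(-8)
  = 0 + 0 + 0
  = 0
Equation: -3x = 0

-3x = 0


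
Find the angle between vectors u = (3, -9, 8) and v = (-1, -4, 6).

u·v = 3·(-1) + (-9)·(-4) + 8·6 = -3 + 36 + 48 = 81
|u| = √(3² + (-9)² + 8²) = √154 ≈ 12.41
|v| = √((-1)² + (-4)² + 6²) = √53 ≈ 7.28
cos θ = (u·v)/(|u||v|) = 81/(12.41·7.28) ≈ 0.8966
θ = arccos(0.8966) ≈ 26.29°

26.29°


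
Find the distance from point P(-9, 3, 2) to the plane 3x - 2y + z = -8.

distance = |a·x₀ + b·y₀ + c·z₀ - d| / √(a² + b² + c²)
  = |3·(-9) + (-2)·3 + 1·2 - (-8)| / √(3² + (-2)² + 1²)
  = |-27 - 6 + 2 + 8| / √(9 + 4 + 1)
  = |-23| / √14
  = 23 / 3.742
  ≈ 6.147

6.147


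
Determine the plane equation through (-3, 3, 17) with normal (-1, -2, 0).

The plane through P with normal n = (a, b, c) satisfies n·(r - P) = 0,
i.e. ax + by + cz = a·x₀ + b·y₀ + c·z₀.
d = (-1)·(-3) + (-2)·3 + 0·17
  = 3 - 6 + 0
  = -3
Equation: -x - 2y = -3

-x - 2y = -3


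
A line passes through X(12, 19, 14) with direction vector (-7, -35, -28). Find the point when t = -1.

P(t) = X + t·d
  = (12 + (-7)·(-1), 19 + (-35)·(-1), 14 + (-28)·(-1))
  = (12 + 7, 19 + 35, 14 + 28)
  = (19, 54, 42)

(19, 54, 42)


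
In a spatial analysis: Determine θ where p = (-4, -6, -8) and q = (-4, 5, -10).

p·q = (-4)·(-4) + (-6)·5 + (-8)·(-10) = 16 - 30 + 80 = 66
|p| = √((-4)² + (-6)² + (-8)²) = √116 ≈ 10.77
|q| = √((-4)² + 5² + (-10)²) = √141 ≈ 11.87
cos θ = (p·q)/(|p||q|) = 66/(10.77·11.87) ≈ 0.5161
θ = arccos(0.5161) ≈ 58.93°

58.93°


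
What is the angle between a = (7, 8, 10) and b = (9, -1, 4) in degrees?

a·b = 7·9 + 8·(-1) + 10·4 = 63 - 8 + 40 = 95
|a| = √(7² + 8² + 10²) = √213 ≈ 14.59
|b| = √(9² + (-1)² + 4²) = √98 ≈ 9.899
cos θ = (a·b)/(|a||b|) = 95/(14.59·9.899) ≈ 0.6575
θ = arccos(0.6575) ≈ 48.89°

48.89°


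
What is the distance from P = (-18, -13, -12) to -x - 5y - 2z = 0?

distance = |a·x₀ + b·y₀ + c·z₀ - d| / √(a² + b² + c²)
  = |(-1)·(-18) + (-5)·(-13) + (-2)·(-12) - 0| / √((-1)² + (-5)² + (-2)²)
  = |18 + 65 + 24 + 0| / √(1 + 25 + 4)
  = |107| / √30
  = 107 / 5.477
  ≈ 19.54

19.54


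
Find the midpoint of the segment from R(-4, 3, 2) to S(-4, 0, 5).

M = ((x₁+x₂)/2, (y₁+y₂)/2, (z₁+z₂)/2)
  = ((-4 - 4)/2, (3 + 0)/2, (2 + 5)/2)
  = (-8/2, 3/2, 7/2)
  = (-4, 1.5, 3.5)

(-4, 1.5, 3.5)


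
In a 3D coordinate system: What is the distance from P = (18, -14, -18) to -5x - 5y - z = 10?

distance = |a·x₀ + b·y₀ + c·z₀ - d| / √(a² + b² + c²)
  = |(-5)·18 + (-5)·(-14) + (-1)·(-18) - 10| / √((-5)² + (-5)² + (-1)²)
  = |-90 + 70 + 18 - 10| / √(25 + 25 + 1)
  = |-12| / √51
  = 12 / 7.141
  ≈ 1.68

1.68


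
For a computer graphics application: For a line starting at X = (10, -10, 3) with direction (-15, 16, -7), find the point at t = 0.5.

P(t) = X + t·d
  = (10 + (-15)·0.5, -10 + 16·0.5, 3 + (-7)·0.5)
  = (10 - 7.5, -10 + 8, 3 - 3.5)
  = (2.5, -2, -0.5)

(2.5, -2, -0.5)


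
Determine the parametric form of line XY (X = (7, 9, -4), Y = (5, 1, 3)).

Direction vector d = Y - X = (5 - 7, 1 - 9, 3 + 4) = (-2, -8, 7)
Parametric form r = X + t·d:
x = 7 - 2t, y = 9 - 8t, z = -4 + 7t

x = 7 - 2t, y = 9 - 8t, z = -4 + 7t


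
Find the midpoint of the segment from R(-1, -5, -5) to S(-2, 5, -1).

M = ((x₁+x₂)/2, (y₁+y₂)/2, (z₁+z₂)/2)
  = ((-1 - 2)/2, (-5 + 5)/2, (-5 - 1)/2)
  = (-3/2, 0/2, -6/2)
  = (-1.5, 0, -3)

(-1.5, 0, -3)


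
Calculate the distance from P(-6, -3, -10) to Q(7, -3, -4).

d = √[(x₂-x₁)² + (y₂-y₁)² + (z₂-z₁)²]
  = √[13² + 0² + 6²]
  = √[169 + 0 + 36]
  = √205
  ≈ 14.32

14.32


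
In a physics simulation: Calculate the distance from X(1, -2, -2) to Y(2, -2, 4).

d = √[(x₂-x₁)² + (y₂-y₁)² + (z₂-z₁)²]
  = √[1² + 0² + 6²]
  = √[1 + 0 + 36]
  = √37
  ≈ 6.083

6.083


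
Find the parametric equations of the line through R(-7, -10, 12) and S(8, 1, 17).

Direction vector d = S - R = (8 + 7, 1 + 10, 17 - 12) = (15, 11, 5)
Parametric form r = R + t·d:
x = -7 + 15t, y = -10 + 11t, z = 12 + 5t

x = -7 + 15t, y = -10 + 11t, z = 12 + 5t


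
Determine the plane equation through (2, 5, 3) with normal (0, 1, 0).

The plane through P with normal n = (a, b, c) satisfies n·(r - P) = 0,
i.e. ax + by + cz = a·x₀ + b·y₀ + c·z₀.
d = 0·2 + 1·5 + 0·3
  = 0 + 5 + 0
  = 5
Equation: y = 5

y = 5


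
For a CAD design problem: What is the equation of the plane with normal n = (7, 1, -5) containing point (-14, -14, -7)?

The plane through P with normal n = (a, b, c) satisfies n·(r - P) = 0,
i.e. ax + by + cz = a·x₀ + b·y₀ + c·z₀.
d = 7·(-14) + 1·(-14) + (-5)·(-7)
  = -98 - 14 + 35
  = -77
Equation: 7x + y - 5z = -77

7x + y - 5z = -77


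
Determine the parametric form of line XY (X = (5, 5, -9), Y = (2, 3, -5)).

Direction vector d = Y - X = (2 - 5, 3 - 5, -5 + 9) = (-3, -2, 4)
Parametric form r = X + t·d:
x = 5 - 3t, y = 5 - 2t, z = -9 + 4t

x = 5 - 3t, y = 5 - 2t, z = -9 + 4t


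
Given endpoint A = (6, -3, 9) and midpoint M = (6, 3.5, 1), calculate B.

B = 2M - A
  = (2·6 - 6, 2·3.5 - (-3), 2·1 - 9)
  = (12 - 6, 7 + 3, 2 - 9)
  = (6, 10, -7)

(6, 10, -7)


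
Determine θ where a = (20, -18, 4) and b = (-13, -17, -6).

a·b = 20·(-13) + (-18)·(-17) + 4·(-6) = -260 + 306 - 24 = 22
|a| = √(20² + (-18)² + 4²) = √740 ≈ 27.2
|b| = √((-13)² + (-17)² + (-6)²) = √494 ≈ 22.23
cos θ = (a·b)/(|a||b|) = 22/(27.2·22.23) ≈ 0.03639
θ = arccos(0.03639) ≈ 87.91°

87.91°


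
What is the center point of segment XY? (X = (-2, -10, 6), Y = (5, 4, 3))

M = ((x₁+x₂)/2, (y₁+y₂)/2, (z₁+z₂)/2)
  = ((-2 + 5)/2, (-10 + 4)/2, (6 + 3)/2)
  = (3/2, -6/2, 9/2)
  = (1.5, -3, 4.5)

(1.5, -3, 4.5)


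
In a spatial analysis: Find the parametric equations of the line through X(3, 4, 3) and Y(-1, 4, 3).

Direction vector d = Y - X = (-1 - 3, 4 - 4, 3 - 3) = (-4, 0, 0)
Parametric form r = X + t·d:
x = 3 - 4t, y = 4, z = 3

x = 3 - 4t, y = 4, z = 3


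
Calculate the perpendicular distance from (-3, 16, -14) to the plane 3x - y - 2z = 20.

distance = |a·x₀ + b·y₀ + c·z₀ - d| / √(a² + b² + c²)
  = |3·(-3) + (-1)·16 + (-2)·(-14) - 20| / √(3² + (-1)² + (-2)²)
  = |-9 - 16 + 28 - 20| / √(9 + 1 + 4)
  = |-17| / √14
  = 17 / 3.742
  ≈ 4.543

4.543


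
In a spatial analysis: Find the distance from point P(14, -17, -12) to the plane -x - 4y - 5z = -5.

distance = |a·x₀ + b·y₀ + c·z₀ - d| / √(a² + b² + c²)
  = |(-1)·14 + (-4)·(-17) + (-5)·(-12) - (-5)| / √((-1)² + (-4)² + (-5)²)
  = |-14 + 68 + 60 + 5| / √(1 + 16 + 25)
  = |119| / √42
  = 119 / 6.481
  ≈ 18.36

18.36


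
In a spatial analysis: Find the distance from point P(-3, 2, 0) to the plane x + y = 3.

distance = |a·x₀ + b·y₀ + c·z₀ - d| / √(a² + b² + c²)
  = |1·(-3) + 1·2 + 0·0 - 3| / √(1² + 1² + 0²)
  = |-3 + 2 + 0 - 3| / √(1 + 1 + 0)
  = |-4| / √2
  = 4 / 1.414
  ≈ 2.828

2.828


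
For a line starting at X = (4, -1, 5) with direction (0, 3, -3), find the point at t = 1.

P(t) = X + t·d
  = (4 + 0·1, -1 + 3·1, 5 + (-3)·1)
  = (4 + 0, -1 + 3, 5 - 3)
  = (4, 2, 2)

(4, 2, 2)


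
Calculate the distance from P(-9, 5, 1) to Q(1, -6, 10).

d = √[(x₂-x₁)² + (y₂-y₁)² + (z₂-z₁)²]
  = √[10² + (-11)² + 9²]
  = √[100 + 121 + 81]
  = √302
  ≈ 17.38

17.38


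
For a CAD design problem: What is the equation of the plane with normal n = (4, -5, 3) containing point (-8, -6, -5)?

The plane through P with normal n = (a, b, c) satisfies n·(r - P) = 0,
i.e. ax + by + cz = a·x₀ + b·y₀ + c·z₀.
d = 4·(-8) + (-5)·(-6) + 3·(-5)
  = -32 + 30 - 15
  = -17
Equation: 4x - 5y + 3z = -17

4x - 5y + 3z = -17


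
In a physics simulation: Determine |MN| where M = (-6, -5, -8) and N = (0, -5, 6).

d = √[(x₂-x₁)² + (y₂-y₁)² + (z₂-z₁)²]
  = √[6² + 0² + 14²]
  = √[36 + 0 + 196]
  = √232
  ≈ 15.23

15.23


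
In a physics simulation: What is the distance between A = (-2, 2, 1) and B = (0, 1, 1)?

d = √[(x₂-x₁)² + (y₂-y₁)² + (z₂-z₁)²]
  = √[2² + (-1)² + 0²]
  = √[4 + 1 + 0]
  = √5
  ≈ 2.236

2.236


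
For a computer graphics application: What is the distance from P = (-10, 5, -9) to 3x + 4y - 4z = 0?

distance = |a·x₀ + b·y₀ + c·z₀ - d| / √(a² + b² + c²)
  = |3·(-10) + 4·5 + (-4)·(-9) - 0| / √(3² + 4² + (-4)²)
  = |-30 + 20 + 36 + 0| / √(9 + 16 + 16)
  = |26| / √41
  = 26 / 6.403
  ≈ 4.061

4.061


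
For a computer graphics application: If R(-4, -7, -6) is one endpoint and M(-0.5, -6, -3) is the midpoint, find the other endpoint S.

S = 2M - R
  = (2·(-0.5) - (-4), 2·(-6) - (-7), 2·(-3) - (-6))
  = (-1 + 4, -12 + 7, -6 + 6)
  = (3, -5, 0)

(3, -5, 0)


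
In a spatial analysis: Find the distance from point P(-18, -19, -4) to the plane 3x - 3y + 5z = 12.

distance = |a·x₀ + b·y₀ + c·z₀ - d| / √(a² + b² + c²)
  = |3·(-18) + (-3)·(-19) + 5·(-4) - 12| / √(3² + (-3)² + 5²)
  = |-54 + 57 - 20 - 12| / √(9 + 9 + 25)
  = |-29| / √43
  = 29 / 6.557
  ≈ 4.422

4.422


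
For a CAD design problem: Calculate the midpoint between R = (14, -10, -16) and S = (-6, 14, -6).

M = ((x₁+x₂)/2, (y₁+y₂)/2, (z₁+z₂)/2)
  = ((14 - 6)/2, (-10 + 14)/2, (-16 - 6)/2)
  = (8/2, 4/2, -22/2)
  = (4, 2, -11)

(4, 2, -11)


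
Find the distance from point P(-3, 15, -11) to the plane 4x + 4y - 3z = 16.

distance = |a·x₀ + b·y₀ + c·z₀ - d| / √(a² + b² + c²)
  = |4·(-3) + 4·15 + (-3)·(-11) - 16| / √(4² + 4² + (-3)²)
  = |-12 + 60 + 33 - 16| / √(16 + 16 + 9)
  = |65| / √41
  = 65 / 6.403
  ≈ 10.15

10.15


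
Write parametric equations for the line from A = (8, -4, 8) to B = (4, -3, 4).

Direction vector d = B - A = (4 - 8, -3 + 4, 4 - 8) = (-4, 1, -4)
Parametric form r = A + t·d:
x = 8 - 4t, y = -4 + t, z = 8 - 4t

x = 8 - 4t, y = -4 + t, z = 8 - 4t


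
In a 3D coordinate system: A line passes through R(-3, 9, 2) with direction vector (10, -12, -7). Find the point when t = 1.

P(t) = R + t·d
  = (-3 + 10·1, 9 + (-12)·1, 2 + (-7)·1)
  = (-3 + 10, 9 - 12, 2 - 7)
  = (7, -3, -5)

(7, -3, -5)


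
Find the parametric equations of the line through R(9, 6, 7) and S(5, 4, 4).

Direction vector d = S - R = (5 - 9, 4 - 6, 4 - 7) = (-4, -2, -3)
Parametric form r = R + t·d:
x = 9 - 4t, y = 6 - 2t, z = 7 - 3t

x = 9 - 4t, y = 6 - 2t, z = 7 - 3t


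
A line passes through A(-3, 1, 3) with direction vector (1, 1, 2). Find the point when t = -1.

P(t) = A + t·d
  = (-3 + 1·(-1), 1 + 1·(-1), 3 + 2·(-1))
  = (-3 - 1, 1 - 1, 3 - 2)
  = (-4, 0, 1)

(-4, 0, 1)


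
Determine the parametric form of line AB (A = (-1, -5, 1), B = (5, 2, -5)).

Direction vector d = B - A = (5 + 1, 2 + 5, -5 - 1) = (6, 7, -6)
Parametric form r = A + t·d:
x = -1 + 6t, y = -5 + 7t, z = 1 - 6t

x = -1 + 6t, y = -5 + 7t, z = 1 - 6t


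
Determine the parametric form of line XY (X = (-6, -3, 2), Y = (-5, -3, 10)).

Direction vector d = Y - X = (-5 + 6, -3 + 3, 10 - 2) = (1, 0, 8)
Parametric form r = X + t·d:
x = -6 + t, y = -3, z = 2 + 8t

x = -6 + t, y = -3, z = 2 + 8t


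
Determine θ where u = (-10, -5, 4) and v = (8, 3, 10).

u·v = (-10)·8 + (-5)·3 + 4·10 = -80 - 15 + 40 = -55
|u| = √((-10)² + (-5)² + 4²) = √141 ≈ 11.87
|v| = √(8² + 3² + 10²) = √173 ≈ 13.15
cos θ = (u·v)/(|u||v|) = -55/(11.87·13.15) ≈ -0.3522
θ = arccos(-0.3522) ≈ 110.6°

110.6°


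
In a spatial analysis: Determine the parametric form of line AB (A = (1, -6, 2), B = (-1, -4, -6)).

Direction vector d = B - A = (-1 - 1, -4 + 6, -6 - 2) = (-2, 2, -8)
Parametric form r = A + t·d:
x = 1 - 2t, y = -6 + 2t, z = 2 - 8t

x = 1 - 2t, y = -6 + 2t, z = 2 - 8t


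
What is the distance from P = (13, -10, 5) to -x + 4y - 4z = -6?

distance = |a·x₀ + b·y₀ + c·z₀ - d| / √(a² + b² + c²)
  = |(-1)·13 + 4·(-10) + (-4)·5 - (-6)| / √((-1)² + 4² + (-4)²)
  = |-13 - 40 - 20 + 6| / √(1 + 16 + 16)
  = |-67| / √33
  = 67 / 5.745
  ≈ 11.66

11.66


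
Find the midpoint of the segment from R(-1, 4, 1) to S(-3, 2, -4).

M = ((x₁+x₂)/2, (y₁+y₂)/2, (z₁+z₂)/2)
  = ((-1 - 3)/2, (4 + 2)/2, (1 - 4)/2)
  = (-4/2, 6/2, -3/2)
  = (-2, 3, -1.5)

(-2, 3, -1.5)


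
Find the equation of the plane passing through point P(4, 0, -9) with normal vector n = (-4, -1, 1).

The plane through P with normal n = (a, b, c) satisfies n·(r - P) = 0,
i.e. ax + by + cz = a·x₀ + b·y₀ + c·z₀.
d = (-4)·4 + (-1)·0 + 1·(-9)
  = -16 + 0 - 9
  = -25
Equation: -4x - y + z = -25

-4x - y + z = -25


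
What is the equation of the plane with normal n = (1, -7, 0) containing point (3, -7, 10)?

The plane through P with normal n = (a, b, c) satisfies n·(r - P) = 0,
i.e. ax + by + cz = a·x₀ + b·y₀ + c·z₀.
d = 1·3 + (-7)·(-7) + 0·10
  = 3 + 49 + 0
  = 52
Equation: x - 7y = 52

x - 7y = 52


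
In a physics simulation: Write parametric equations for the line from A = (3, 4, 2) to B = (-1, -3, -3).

Direction vector d = B - A = (-1 - 3, -3 - 4, -3 - 2) = (-4, -7, -5)
Parametric form r = A + t·d:
x = 3 - 4t, y = 4 - 7t, z = 2 - 5t

x = 3 - 4t, y = 4 - 7t, z = 2 - 5t


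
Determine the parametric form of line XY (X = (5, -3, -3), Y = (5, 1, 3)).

Direction vector d = Y - X = (5 - 5, 1 + 3, 3 + 3) = (0, 4, 6)
Parametric form r = X + t·d:
x = 5, y = -3 + 4t, z = -3 + 6t

x = 5, y = -3 + 4t, z = -3 + 6t


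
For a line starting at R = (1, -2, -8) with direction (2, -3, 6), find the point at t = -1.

P(t) = R + t·d
  = (1 + 2·(-1), -2 + (-3)·(-1), -8 + 6·(-1))
  = (1 - 2, -2 + 3, -8 - 6)
  = (-1, 1, -14)

(-1, 1, -14)


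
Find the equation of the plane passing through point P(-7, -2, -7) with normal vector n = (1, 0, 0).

The plane through P with normal n = (a, b, c) satisfies n·(r - P) = 0,
i.e. ax + by + cz = a·x₀ + b·y₀ + c·z₀.
d = 1·(-7) + 0·(-2) + 0·(-7)
  = -7 + 0 + 0
  = -7
Equation: x = -7

x = -7


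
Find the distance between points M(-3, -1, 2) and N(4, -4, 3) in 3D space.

d = √[(x₂-x₁)² + (y₂-y₁)² + (z₂-z₁)²]
  = √[7² + (-3)² + 1²]
  = √[49 + 9 + 1]
  = √59
  ≈ 7.681

7.681


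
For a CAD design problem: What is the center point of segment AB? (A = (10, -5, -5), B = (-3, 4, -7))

M = ((x₁+x₂)/2, (y₁+y₂)/2, (z₁+z₂)/2)
  = ((10 - 3)/2, (-5 + 4)/2, (-5 - 7)/2)
  = (7/2, -1/2, -12/2)
  = (3.5, -0.5, -6)

(3.5, -0.5, -6)


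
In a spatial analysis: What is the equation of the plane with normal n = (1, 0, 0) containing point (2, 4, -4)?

The plane through P with normal n = (a, b, c) satisfies n·(r - P) = 0,
i.e. ax + by + cz = a·x₀ + b·y₀ + c·z₀.
d = 1·2 + 0·4 + 0·(-4)
  = 2 + 0 + 0
  = 2
Equation: x = 2

x = 2


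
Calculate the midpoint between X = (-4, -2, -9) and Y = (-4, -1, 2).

M = ((x₁+x₂)/2, (y₁+y₂)/2, (z₁+z₂)/2)
  = ((-4 - 4)/2, (-2 - 1)/2, (-9 + 2)/2)
  = (-8/2, -3/2, -7/2)
  = (-4, -1.5, -3.5)

(-4, -1.5, -3.5)


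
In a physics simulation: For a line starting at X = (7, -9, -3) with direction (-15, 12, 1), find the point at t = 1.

P(t) = X + t·d
  = (7 + (-15)·1, -9 + 12·1, -3 + 1·1)
  = (7 - 15, -9 + 12, -3 + 1)
  = (-8, 3, -2)

(-8, 3, -2)


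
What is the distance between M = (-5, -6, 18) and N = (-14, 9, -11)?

d = √[(x₂-x₁)² + (y₂-y₁)² + (z₂-z₁)²]
  = √[(-9)² + 15² + (-29)²]
  = √[81 + 225 + 841]
  = √1147
  ≈ 33.87

33.87


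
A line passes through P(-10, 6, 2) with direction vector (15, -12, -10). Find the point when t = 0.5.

P(t) = P + t·d
  = (-10 + 15·0.5, 6 + (-12)·0.5, 2 + (-10)·0.5)
  = (-10 + 7.5, 6 - 6, 2 - 5)
  = (-2.5, 0, -3)

(-2.5, 0, -3)


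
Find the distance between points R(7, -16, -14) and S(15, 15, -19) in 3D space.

d = √[(x₂-x₁)² + (y₂-y₁)² + (z₂-z₁)²]
  = √[8² + 31² + (-5)²]
  = √[64 + 961 + 25]
  = √1050
  ≈ 32.4

32.4


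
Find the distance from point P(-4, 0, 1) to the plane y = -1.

distance = |a·x₀ + b·y₀ + c·z₀ - d| / √(a² + b² + c²)
  = |0·(-4) + 1·0 + 0·1 - (-1)| / √(0² + 1² + 0²)
  = |0 + 0 + 0 + 1| / √(0 + 1 + 0)
  = |1| / √1
  = 1 / 1
  ≈ 1

1
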